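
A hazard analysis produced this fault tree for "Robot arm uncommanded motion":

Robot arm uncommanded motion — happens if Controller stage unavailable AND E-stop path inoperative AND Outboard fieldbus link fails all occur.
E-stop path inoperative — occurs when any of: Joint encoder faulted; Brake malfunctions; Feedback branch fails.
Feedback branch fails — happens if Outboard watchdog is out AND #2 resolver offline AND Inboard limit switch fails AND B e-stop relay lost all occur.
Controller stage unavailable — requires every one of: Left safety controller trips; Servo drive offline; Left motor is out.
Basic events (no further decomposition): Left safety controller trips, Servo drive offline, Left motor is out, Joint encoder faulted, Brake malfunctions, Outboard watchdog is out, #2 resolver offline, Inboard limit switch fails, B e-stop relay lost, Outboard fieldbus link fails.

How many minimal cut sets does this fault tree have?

Controller stage unavailable [AND]: one cut set from each child combined → 1 × 1 × 1 = 1 cut set(s).
Feedback branch fails [AND]: one cut set from each child combined → 1 × 1 × 1 × 1 = 1 cut set(s).
E-stop path inoperative [OR]: union of children's cut sets → 3 cut set(s).
Robot arm uncommanded motion [AND]: one cut set from each child combined → 1 × 3 × 1 = 3 cut set(s).
Minimal cut sets: {Joint encoder faulted, Left motor is out, Left safety controller trips, Outboard fieldbus link fails, Servo drive offline}; {Brake malfunctions, Left motor is out, Left safety controller trips, Outboard fieldbus link fails, Servo drive offline}; {#2 resolver offline, B e-stop relay lost, Inboard limit switch fails, Left motor is out, Left safety controller trips, Outboard fieldbus link fails, Outboard watchdog is out, Servo drive offline}.

3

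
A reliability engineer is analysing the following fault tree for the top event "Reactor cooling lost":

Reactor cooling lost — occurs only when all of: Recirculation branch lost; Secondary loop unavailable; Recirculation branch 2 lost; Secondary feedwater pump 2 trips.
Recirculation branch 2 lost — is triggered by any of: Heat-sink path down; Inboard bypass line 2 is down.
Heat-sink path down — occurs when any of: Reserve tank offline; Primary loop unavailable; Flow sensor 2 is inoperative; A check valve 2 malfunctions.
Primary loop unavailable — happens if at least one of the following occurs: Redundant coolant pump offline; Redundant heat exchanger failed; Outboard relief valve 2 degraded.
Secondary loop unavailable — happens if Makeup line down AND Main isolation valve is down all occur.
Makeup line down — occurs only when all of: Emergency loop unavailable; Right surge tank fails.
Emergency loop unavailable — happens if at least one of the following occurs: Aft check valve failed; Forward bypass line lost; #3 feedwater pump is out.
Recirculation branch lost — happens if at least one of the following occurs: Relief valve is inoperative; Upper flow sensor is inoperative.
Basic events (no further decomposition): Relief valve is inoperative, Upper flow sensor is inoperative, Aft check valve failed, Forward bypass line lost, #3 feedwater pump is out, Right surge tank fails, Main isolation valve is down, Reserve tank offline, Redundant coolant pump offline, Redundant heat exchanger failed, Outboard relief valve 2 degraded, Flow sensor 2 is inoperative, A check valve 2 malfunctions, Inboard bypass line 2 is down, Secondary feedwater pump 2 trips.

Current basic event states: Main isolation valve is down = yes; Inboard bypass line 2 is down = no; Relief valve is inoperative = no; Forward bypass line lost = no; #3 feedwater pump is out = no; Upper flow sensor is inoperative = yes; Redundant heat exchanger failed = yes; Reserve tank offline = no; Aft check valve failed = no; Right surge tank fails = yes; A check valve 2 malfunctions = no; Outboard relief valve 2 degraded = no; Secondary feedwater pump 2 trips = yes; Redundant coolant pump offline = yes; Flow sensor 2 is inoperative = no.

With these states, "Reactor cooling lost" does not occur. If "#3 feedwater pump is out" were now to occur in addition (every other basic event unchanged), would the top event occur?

Yes

Counterfactual: set "#3 feedwater pump is out" to occurred.
Recirculation branch lost [OR]: Relief valve is inoperative=not, Upper flow sensor is inoperative=occurs → at least one input occurs → occurs.
Emergency loop unavailable [OR]: Aft check valve failed=not, Forward bypass line lost=not, #3 feedwater pump is out=occurs → at least one input occurs → occurs.
Makeup line down [AND]: Emergency loop unavailable=occurs, Right surge tank fails=occurs → all inputs occur → occurs.
Secondary loop unavailable [AND]: Makeup line down=occurs, Main isolation valve is down=occurs → all inputs occur → occurs.
Primary loop unavailable [OR]: Redundant coolant pump offline=occurs, Redundant heat exchanger failed=occurs, Outboard relief valve 2 degraded=not → at least one input occurs → occurs.
Heat-sink path down [OR]: Reserve tank offline=not, Primary loop unavailable=occurs, Flow sensor 2 is inoperative=not, A check valve 2 malfunctions=not → at least one input occurs → occurs.
Recirculation branch 2 lost [OR]: Heat-sink path down=occurs, Inboard bypass line 2 is down=not → at least one input occurs → occurs.
Reactor cooling lost [AND]: Recirculation branch lost=occurs, Secondary loop unavailable=occurs, Recirculation branch 2 lost=occurs, Secondary feedwater pump 2 trips=occurs → all inputs occur → occurs.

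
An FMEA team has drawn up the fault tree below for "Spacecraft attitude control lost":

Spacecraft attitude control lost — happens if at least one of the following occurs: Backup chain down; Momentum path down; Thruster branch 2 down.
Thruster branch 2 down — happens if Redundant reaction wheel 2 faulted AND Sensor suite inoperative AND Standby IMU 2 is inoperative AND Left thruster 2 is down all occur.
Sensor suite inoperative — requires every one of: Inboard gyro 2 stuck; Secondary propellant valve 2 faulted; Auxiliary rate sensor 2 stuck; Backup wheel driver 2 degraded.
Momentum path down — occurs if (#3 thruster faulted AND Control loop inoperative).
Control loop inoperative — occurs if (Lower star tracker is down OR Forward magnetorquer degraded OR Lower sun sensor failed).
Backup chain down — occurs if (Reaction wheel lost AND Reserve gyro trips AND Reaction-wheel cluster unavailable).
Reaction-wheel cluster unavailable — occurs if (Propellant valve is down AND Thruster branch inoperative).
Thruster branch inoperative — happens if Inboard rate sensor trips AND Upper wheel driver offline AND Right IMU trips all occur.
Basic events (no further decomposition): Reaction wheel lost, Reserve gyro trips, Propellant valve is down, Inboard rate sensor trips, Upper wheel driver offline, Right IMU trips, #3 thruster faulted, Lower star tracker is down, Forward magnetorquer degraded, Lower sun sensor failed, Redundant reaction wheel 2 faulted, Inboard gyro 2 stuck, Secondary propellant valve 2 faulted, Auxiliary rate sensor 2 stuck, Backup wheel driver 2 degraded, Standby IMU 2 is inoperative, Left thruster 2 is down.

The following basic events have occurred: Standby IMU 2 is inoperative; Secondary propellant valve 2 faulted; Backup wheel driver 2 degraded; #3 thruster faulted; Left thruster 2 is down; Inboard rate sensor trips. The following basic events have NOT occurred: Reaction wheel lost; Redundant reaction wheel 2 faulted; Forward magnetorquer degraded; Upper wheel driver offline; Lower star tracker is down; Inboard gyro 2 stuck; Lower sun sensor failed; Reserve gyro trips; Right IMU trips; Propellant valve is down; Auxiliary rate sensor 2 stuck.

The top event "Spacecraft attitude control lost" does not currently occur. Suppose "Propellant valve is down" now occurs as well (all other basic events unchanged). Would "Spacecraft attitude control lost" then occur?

No

Counterfactual: set "Propellant valve is down" to occurred.
Thruster branch inoperative [AND]: Inboard rate sensor trips=occurs, Upper wheel driver offline=not, Right IMU trips=not → not all inputs occur → does not occur.
Reaction-wheel cluster unavailable [AND]: Propellant valve is down=occurs, Thruster branch inoperative=not → not all inputs occur → does not occur.
Backup chain down [AND]: Reaction wheel lost=not, Reserve gyro trips=not, Reaction-wheel cluster unavailable=not → not all inputs occur → does not occur.
Control loop inoperative [OR]: Lower star tracker is down=not, Forward magnetorquer degraded=not, Lower sun sensor failed=not → no input occurs → does not occur.
Momentum path down [AND]: #3 thruster faulted=occurs, Control loop inoperative=not → not all inputs occur → does not occur.
Sensor suite inoperative [AND]: Inboard gyro 2 stuck=not, Secondary propellant valve 2 faulted=occurs, Auxiliary rate sensor 2 stuck=not, Backup wheel driver 2 degraded=occurs → not all inputs occur → does not occur.
Thruster branch 2 down [AND]: Redundant reaction wheel 2 faulted=not, Sensor suite inoperative=not, Standby IMU 2 is inoperative=occurs, Left thruster 2 is down=occurs → not all inputs occur → does not occur.
Spacecraft attitude control lost [OR]: Backup chain down=not, Momentum path down=not, Thruster branch 2 down=not → no input occurs → does not occur.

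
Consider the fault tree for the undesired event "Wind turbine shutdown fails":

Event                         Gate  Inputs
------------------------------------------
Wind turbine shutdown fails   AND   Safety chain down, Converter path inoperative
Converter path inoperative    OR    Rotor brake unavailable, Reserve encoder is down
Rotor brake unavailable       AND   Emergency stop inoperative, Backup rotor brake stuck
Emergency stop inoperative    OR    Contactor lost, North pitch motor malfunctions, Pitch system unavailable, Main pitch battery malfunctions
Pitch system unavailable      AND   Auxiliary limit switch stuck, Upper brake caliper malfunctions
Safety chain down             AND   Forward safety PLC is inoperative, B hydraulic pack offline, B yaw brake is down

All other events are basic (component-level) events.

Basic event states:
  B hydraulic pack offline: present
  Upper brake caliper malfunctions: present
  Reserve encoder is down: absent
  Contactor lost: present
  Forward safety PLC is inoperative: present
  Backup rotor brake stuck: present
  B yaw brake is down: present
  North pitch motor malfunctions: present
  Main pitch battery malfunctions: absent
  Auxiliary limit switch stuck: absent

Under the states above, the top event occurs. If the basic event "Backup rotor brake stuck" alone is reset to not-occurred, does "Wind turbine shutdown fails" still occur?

No

Counterfactual: set "Backup rotor brake stuck" to not occurred.
Safety chain down [AND]: Forward safety PLC is inoperative=occurs, B hydraulic pack offline=occurs, B yaw brake is down=occurs → all inputs occur → occurs.
Pitch system unavailable [AND]: Auxiliary limit switch stuck=not, Upper brake caliper malfunctions=occurs → not all inputs occur → does not occur.
Emergency stop inoperative [OR]: Contactor lost=occurs, North pitch motor malfunctions=occurs, Pitch system unavailable=not, Main pitch battery malfunctions=not → at least one input occurs → occurs.
Rotor brake unavailable [AND]: Emergency stop inoperative=occurs, Backup rotor brake stuck=not → not all inputs occur → does not occur.
Converter path inoperative [OR]: Rotor brake unavailable=not, Reserve encoder is down=not → no input occurs → does not occur.
Wind turbine shutdown fails [AND]: Safety chain down=occurs, Converter path inoperative=not → not all inputs occur → does not occur.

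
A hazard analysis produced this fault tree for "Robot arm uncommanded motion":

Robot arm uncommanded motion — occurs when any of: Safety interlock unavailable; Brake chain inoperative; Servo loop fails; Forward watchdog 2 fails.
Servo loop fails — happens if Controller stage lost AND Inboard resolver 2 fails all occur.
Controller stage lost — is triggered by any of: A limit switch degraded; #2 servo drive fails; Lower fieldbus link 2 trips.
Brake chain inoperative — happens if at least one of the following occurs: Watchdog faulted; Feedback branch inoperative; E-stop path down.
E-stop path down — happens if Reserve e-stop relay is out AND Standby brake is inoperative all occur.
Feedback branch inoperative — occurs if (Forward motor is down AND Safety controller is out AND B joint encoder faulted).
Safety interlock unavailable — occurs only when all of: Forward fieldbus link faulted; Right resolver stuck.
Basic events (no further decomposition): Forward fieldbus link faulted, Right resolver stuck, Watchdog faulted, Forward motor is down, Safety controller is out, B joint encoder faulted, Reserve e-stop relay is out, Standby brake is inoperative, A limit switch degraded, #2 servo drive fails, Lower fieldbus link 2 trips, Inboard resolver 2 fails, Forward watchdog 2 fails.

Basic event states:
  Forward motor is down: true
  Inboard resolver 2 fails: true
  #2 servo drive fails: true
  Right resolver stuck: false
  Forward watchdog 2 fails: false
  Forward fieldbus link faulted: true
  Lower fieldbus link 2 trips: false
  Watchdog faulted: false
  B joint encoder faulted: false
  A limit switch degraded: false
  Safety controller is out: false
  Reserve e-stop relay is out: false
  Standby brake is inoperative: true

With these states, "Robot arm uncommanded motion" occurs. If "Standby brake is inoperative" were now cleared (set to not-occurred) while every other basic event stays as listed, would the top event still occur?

Counterfactual: set "Standby brake is inoperative" to not occurred.
Safety interlock unavailable [AND]: Forward fieldbus link faulted=occurs, Right resolver stuck=not → not all inputs occur → does not occur.
Feedback branch inoperative [AND]: Forward motor is down=occurs, Safety controller is out=not, B joint encoder faulted=not → not all inputs occur → does not occur.
E-stop path down [AND]: Reserve e-stop relay is out=not, Standby brake is inoperative=not → not all inputs occur → does not occur.
Brake chain inoperative [OR]: Watchdog faulted=not, Feedback branch inoperative=not, E-stop path down=not → no input occurs → does not occur.
Controller stage lost [OR]: A limit switch degraded=not, #2 servo drive fails=occurs, Lower fieldbus link 2 trips=not → at least one input occurs → occurs.
Servo loop fails [AND]: Controller stage lost=occurs, Inboard resolver 2 fails=occurs → all inputs occur → occurs.
Robot arm uncommanded motion [OR]: Safety interlock unavailable=not, Brake chain inoperative=not, Servo loop fails=occurs, Forward watchdog 2 fails=not → at least one input occurs → occurs.

Yes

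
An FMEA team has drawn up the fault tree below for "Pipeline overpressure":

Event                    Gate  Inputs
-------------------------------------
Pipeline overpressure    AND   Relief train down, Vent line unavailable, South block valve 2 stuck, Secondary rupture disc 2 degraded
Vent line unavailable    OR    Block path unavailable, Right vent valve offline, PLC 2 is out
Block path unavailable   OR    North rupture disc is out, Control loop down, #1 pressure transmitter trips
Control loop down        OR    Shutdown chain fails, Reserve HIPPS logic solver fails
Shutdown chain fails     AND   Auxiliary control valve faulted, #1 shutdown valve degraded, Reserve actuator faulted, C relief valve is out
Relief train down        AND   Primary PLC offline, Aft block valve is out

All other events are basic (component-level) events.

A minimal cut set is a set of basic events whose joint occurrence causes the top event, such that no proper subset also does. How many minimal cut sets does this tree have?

6

Relief train down [AND]: one cut set from each child combined → 1 × 1 = 1 cut set(s).
Shutdown chain fails [AND]: one cut set from each child combined → 1 × 1 × 1 × 1 = 1 cut set(s).
Control loop down [OR]: union of children's cut sets → 2 cut set(s).
Block path unavailable [OR]: union of children's cut sets → 4 cut set(s).
Vent line unavailable [OR]: union of children's cut sets → 6 cut set(s).
Pipeline overpressure [AND]: one cut set from each child combined → 1 × 6 × 1 × 1 = 6 cut set(s).
Minimal cut sets: {Aft block valve is out, North rupture disc is out, Primary PLC offline, Secondary rupture disc 2 degraded, South block valve 2 stuck}; {#1 shutdown valve degraded, Aft block valve is out, Auxiliary control valve faulted, C relief valve is out, Primary PLC offline, Reserve actuator faulted, Secondary rupture disc 2 degraded, South block valve 2 stuck}; {Aft block valve is out, Primary PLC offline, Reserve HIPPS logic solver fails, Secondary rupture disc 2 degraded, South block valve 2 stuck}; {#1 pressure transmitter trips, Aft block valve is out, Primary PLC offline, Secondary rupture disc 2 degraded, South block valve 2 stuck}; {Aft block valve is out, Primary PLC offline, Right vent valve offline, Secondary rupture disc 2 degraded, South block valve 2 stuck}; {Aft block valve is out, PLC 2 is out, Primary PLC offline, Secondary rupture disc 2 degraded, South block valve 2 stuck}.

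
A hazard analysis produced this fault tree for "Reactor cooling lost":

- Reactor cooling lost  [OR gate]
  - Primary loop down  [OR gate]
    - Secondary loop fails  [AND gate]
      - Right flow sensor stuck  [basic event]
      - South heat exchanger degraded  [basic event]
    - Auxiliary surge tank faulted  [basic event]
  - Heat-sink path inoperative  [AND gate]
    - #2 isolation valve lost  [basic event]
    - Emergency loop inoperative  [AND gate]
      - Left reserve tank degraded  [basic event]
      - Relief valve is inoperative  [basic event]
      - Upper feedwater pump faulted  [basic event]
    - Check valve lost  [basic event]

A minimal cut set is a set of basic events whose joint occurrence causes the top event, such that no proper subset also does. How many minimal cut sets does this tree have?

Secondary loop fails [AND]: one cut set from each child combined → 1 × 1 = 1 cut set(s).
Primary loop down [OR]: union of children's cut sets → 2 cut set(s).
Emergency loop inoperative [AND]: one cut set from each child combined → 1 × 1 × 1 = 1 cut set(s).
Heat-sink path inoperative [AND]: one cut set from each child combined → 1 × 1 × 1 = 1 cut set(s).
Reactor cooling lost [OR]: union of children's cut sets → 3 cut set(s).
Minimal cut sets: {Right flow sensor stuck, South heat exchanger degraded}; {Auxiliary surge tank faulted}; {#2 isolation valve lost, Check valve lost, Left reserve tank degraded, Relief valve is inoperative, Upper feedwater pump faulted}.

3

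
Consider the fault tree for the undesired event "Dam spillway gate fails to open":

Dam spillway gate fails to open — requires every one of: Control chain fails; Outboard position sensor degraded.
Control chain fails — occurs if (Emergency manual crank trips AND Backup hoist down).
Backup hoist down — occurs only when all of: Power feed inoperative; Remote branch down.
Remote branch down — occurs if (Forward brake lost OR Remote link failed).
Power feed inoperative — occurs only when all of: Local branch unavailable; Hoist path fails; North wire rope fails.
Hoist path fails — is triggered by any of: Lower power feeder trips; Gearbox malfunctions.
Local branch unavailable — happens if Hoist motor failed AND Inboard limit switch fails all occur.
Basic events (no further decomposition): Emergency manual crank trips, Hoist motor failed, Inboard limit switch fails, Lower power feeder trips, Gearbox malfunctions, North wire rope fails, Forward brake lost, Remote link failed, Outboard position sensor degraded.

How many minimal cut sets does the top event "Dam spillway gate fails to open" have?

4

Local branch unavailable [AND]: one cut set from each child combined → 1 × 1 = 1 cut set(s).
Hoist path fails [OR]: union of children's cut sets → 2 cut set(s).
Power feed inoperative [AND]: one cut set from each child combined → 1 × 2 × 1 = 2 cut set(s).
Remote branch down [OR]: union of children's cut sets → 2 cut set(s).
Backup hoist down [AND]: one cut set from each child combined → 2 × 2 = 4 cut set(s).
Control chain fails [AND]: one cut set from each child combined → 1 × 4 = 4 cut set(s).
Dam spillway gate fails to open [AND]: one cut set from each child combined → 4 × 1 = 4 cut set(s).
Minimal cut sets: {Emergency manual crank trips, Forward brake lost, Hoist motor failed, Inboard limit switch fails, Lower power feeder trips, North wire rope fails, Outboard position sensor degraded}; {Emergency manual crank trips, Hoist motor failed, Inboard limit switch fails, Lower power feeder trips, North wire rope fails, Outboard position sensor degraded, Remote link failed}; {Emergency manual crank trips, Forward brake lost, Gearbox malfunctions, Hoist motor failed, Inboard limit switch fails, North wire rope fails, Outboard position sensor degraded}; {Emergency manual crank trips, Gearbox malfunctions, Hoist motor failed, Inboard limit switch fails, North wire rope fails, Outboard position sensor degraded, Remote link failed}.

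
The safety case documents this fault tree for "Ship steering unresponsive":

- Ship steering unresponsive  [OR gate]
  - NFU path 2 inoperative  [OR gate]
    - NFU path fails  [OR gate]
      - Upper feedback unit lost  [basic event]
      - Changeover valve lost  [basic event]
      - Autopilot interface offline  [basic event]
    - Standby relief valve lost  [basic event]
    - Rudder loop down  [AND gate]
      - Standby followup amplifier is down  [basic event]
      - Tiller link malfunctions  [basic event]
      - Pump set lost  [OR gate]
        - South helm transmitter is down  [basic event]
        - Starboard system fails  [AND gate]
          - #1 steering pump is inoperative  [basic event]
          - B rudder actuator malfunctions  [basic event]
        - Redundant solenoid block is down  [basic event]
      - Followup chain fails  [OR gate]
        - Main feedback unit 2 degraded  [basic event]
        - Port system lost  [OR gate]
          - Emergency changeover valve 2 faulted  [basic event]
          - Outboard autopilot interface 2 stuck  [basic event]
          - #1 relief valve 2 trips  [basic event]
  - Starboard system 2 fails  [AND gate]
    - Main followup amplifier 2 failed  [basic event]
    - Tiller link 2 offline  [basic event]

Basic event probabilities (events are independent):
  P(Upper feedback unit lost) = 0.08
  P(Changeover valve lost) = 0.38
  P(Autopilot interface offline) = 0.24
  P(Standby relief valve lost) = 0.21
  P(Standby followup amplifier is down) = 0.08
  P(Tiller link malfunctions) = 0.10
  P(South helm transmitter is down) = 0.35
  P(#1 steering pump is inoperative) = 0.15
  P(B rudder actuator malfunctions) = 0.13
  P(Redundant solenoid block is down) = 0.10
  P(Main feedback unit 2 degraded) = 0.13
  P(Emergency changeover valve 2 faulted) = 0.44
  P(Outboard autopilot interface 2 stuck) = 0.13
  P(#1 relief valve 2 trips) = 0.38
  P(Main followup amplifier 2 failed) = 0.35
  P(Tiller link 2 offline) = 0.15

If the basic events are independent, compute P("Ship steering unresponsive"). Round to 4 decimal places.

P(NFU path fails) [OR] = 1 − (1−0.08) × (1−0.38) × (1−0.24) = 0.566496
P(Starboard system fails) [AND] = 0.15 × 0.13 = 0.019500
P(Pump set lost) [OR] = 1 − (1−0.35) × (1−0.019500) × (1−0.10) = 0.426408
P(Port system lost) [OR] = 1 − (1−0.44) × (1−0.13) × (1−0.38) = 0.697936
P(Followup chain fails) [OR] = 1 − (1−0.13) × (1−0.697936) = 0.737204
P(Rudder loop down) [AND] = 0.08 × 0.10 × 0.426408 × 0.737204 = 0.002515
P(NFU path 2 inoperative) [OR] = 1 − (1−0.566496) × (1−0.21) × (1−0.002515) = 0.658393
P(Starboard system 2 fails) [AND] = 0.35 × 0.15 = 0.052500
P(Ship steering unresponsive) [OR] = 1 − (1−0.658393) × (1−0.052500) = 0.676327
Rounded to 4 decimal places: P(Ship steering unresponsive) ≈ 0.6763.

0.6763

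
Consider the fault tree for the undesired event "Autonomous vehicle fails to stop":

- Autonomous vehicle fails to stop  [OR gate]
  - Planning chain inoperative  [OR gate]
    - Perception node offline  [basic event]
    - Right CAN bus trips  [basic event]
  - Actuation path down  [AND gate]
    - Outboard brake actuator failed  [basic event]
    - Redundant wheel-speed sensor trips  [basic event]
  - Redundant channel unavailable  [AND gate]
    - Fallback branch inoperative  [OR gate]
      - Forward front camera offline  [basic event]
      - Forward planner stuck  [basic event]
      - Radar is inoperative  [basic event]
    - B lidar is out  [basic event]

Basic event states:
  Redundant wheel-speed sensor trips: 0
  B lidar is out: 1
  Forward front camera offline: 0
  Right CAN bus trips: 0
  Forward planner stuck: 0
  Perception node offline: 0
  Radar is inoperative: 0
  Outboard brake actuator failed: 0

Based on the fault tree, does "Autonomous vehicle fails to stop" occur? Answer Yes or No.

Planning chain inoperative [OR]: Perception node offline=not, Right CAN bus trips=not → no input occurs → does not occur.
Actuation path down [AND]: Outboard brake actuator failed=not, Redundant wheel-speed sensor trips=not → not all inputs occur → does not occur.
Fallback branch inoperative [OR]: Forward front camera offline=not, Forward planner stuck=not, Radar is inoperative=not → no input occurs → does not occur.
Redundant channel unavailable [AND]: Fallback branch inoperative=not, B lidar is out=occurs → not all inputs occur → does not occur.
Autonomous vehicle fails to stop [OR]: Planning chain inoperative=not, Actuation path down=not, Redundant channel unavailable=not → no input occurs → does not occur.

No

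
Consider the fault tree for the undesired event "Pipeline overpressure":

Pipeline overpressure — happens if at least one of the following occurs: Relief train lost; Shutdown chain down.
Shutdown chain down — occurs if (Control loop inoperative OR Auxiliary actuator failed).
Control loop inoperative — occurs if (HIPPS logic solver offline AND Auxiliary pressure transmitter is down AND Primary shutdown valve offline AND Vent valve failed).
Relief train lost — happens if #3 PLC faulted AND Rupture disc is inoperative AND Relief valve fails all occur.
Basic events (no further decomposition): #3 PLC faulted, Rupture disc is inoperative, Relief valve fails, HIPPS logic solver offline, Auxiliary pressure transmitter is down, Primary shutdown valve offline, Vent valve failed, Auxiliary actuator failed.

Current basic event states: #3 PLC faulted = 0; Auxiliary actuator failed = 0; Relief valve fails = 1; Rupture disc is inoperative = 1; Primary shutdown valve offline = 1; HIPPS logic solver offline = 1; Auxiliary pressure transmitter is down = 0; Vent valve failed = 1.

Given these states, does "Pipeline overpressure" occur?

Relief train lost [AND]: #3 PLC faulted=not, Rupture disc is inoperative=occurs, Relief valve fails=occurs → not all inputs occur → does not occur.
Control loop inoperative [AND]: HIPPS logic solver offline=occurs, Auxiliary pressure transmitter is down=not, Primary shutdown valve offline=occurs, Vent valve failed=occurs → not all inputs occur → does not occur.
Shutdown chain down [OR]: Control loop inoperative=not, Auxiliary actuator failed=not → no input occurs → does not occur.
Pipeline overpressure [OR]: Relief train lost=not, Shutdown chain down=not → no input occurs → does not occur.

No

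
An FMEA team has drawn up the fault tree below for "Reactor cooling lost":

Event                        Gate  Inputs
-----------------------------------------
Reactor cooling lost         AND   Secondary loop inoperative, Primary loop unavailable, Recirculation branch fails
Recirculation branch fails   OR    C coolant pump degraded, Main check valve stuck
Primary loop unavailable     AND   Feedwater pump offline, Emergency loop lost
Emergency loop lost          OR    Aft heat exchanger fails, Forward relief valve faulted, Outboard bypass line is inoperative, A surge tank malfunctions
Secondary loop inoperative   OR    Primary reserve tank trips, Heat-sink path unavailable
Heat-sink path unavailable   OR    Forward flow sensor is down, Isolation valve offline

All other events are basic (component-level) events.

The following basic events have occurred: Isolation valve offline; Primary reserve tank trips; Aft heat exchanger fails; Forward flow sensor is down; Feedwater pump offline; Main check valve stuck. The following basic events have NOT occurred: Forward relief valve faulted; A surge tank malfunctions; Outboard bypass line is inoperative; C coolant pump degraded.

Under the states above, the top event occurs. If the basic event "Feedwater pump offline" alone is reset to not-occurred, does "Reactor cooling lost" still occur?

Counterfactual: set "Feedwater pump offline" to not occurred.
Heat-sink path unavailable [OR]: Forward flow sensor is down=occurs, Isolation valve offline=occurs → at least one input occurs → occurs.
Secondary loop inoperative [OR]: Primary reserve tank trips=occurs, Heat-sink path unavailable=occurs → at least one input occurs → occurs.
Emergency loop lost [OR]: Aft heat exchanger fails=occurs, Forward relief valve faulted=not, Outboard bypass line is inoperative=not, A surge tank malfunctions=not → at least one input occurs → occurs.
Primary loop unavailable [AND]: Feedwater pump offline=not, Emergency loop lost=occurs → not all inputs occur → does not occur.
Recirculation branch fails [OR]: C coolant pump degraded=not, Main check valve stuck=occurs → at least one input occurs → occurs.
Reactor cooling lost [AND]: Secondary loop inoperative=occurs, Primary loop unavailable=not, Recirculation branch fails=occurs → not all inputs occur → does not occur.

No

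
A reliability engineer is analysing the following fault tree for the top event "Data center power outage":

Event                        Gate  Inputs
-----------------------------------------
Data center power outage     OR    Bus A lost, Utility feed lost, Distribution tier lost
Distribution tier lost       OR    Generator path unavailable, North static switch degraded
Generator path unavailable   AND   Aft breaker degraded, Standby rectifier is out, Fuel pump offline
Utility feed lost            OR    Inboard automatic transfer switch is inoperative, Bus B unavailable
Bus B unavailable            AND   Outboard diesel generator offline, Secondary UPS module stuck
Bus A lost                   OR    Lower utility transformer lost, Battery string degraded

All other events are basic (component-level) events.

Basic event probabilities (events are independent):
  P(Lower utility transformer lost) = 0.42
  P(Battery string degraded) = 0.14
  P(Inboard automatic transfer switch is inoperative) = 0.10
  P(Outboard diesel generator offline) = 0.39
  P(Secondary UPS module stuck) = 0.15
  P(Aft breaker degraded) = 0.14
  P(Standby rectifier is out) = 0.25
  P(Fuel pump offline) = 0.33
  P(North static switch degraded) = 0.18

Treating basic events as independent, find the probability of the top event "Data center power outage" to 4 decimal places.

P(Bus A lost) [OR] = 1 − (1−0.42) × (1−0.14) = 0.501200
P(Bus B unavailable) [AND] = 0.39 × 0.15 = 0.058500
P(Utility feed lost) [OR] = 1 − (1−0.10) × (1−0.058500) = 0.152650
P(Generator path unavailable) [AND] = 0.14 × 0.25 × 0.33 = 0.011550
P(Distribution tier lost) [OR] = 1 − (1−0.011550) × (1−0.18) = 0.189471
P(Data center power outage) [OR] = 1 − (1−0.501200) × (1−0.152650) × (1−0.189471) = 0.657423
Rounded to 4 decimal places: P(Data center power outage) ≈ 0.6574.

0.6574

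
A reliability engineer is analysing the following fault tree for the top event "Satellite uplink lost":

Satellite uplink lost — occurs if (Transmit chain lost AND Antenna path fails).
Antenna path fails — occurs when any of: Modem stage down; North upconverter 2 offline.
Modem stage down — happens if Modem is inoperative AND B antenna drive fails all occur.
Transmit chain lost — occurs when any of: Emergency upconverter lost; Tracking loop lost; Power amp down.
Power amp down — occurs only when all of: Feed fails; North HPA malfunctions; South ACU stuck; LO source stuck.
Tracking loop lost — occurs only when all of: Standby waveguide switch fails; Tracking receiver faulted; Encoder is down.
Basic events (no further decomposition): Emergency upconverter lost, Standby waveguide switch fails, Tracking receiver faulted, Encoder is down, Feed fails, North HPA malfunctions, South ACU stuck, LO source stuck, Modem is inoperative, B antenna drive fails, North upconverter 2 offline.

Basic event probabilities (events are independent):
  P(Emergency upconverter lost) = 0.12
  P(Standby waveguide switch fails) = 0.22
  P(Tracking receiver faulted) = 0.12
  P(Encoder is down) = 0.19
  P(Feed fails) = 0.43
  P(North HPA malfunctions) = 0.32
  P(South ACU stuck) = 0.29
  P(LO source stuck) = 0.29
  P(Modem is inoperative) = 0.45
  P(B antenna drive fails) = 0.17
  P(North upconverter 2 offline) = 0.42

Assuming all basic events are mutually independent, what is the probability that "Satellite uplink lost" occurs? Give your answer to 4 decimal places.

0.0625

P(Tracking loop lost) [AND] = 0.22 × 0.12 × 0.19 = 0.005016
P(Power amp down) [AND] = 0.43 × 0.32 × 0.29 × 0.29 = 0.011572
P(Transmit chain lost) [OR] = 1 − (1−0.12) × (1−0.005016) × (1−0.011572) = 0.134546
P(Modem stage down) [AND] = 0.45 × 0.17 = 0.076500
P(Antenna path fails) [OR] = 1 − (1−0.076500) × (1−0.42) = 0.464370
P(Satellite uplink lost) [AND] = 0.134546 × 0.464370 = 0.062479
Rounded to 4 decimal places: P(Satellite uplink lost) ≈ 0.0625.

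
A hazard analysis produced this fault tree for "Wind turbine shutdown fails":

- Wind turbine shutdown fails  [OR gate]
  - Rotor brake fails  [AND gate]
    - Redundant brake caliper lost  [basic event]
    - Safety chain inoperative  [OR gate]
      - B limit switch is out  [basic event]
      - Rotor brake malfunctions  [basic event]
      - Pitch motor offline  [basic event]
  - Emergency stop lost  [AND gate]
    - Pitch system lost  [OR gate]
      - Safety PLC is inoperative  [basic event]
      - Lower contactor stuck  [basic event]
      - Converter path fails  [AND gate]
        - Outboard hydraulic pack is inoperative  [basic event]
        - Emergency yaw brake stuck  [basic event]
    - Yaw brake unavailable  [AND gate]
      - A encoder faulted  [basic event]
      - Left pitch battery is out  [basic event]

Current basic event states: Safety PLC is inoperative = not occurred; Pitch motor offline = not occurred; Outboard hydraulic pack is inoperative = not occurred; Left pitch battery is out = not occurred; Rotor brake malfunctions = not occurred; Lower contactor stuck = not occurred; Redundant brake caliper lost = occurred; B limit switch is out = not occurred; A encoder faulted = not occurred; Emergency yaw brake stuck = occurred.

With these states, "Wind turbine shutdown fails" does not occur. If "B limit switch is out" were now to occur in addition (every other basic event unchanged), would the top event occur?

Counterfactual: set "B limit switch is out" to occurred.
Safety chain inoperative [OR]: B limit switch is out=occurs, Rotor brake malfunctions=not, Pitch motor offline=not → at least one input occurs → occurs.
Rotor brake fails [AND]: Redundant brake caliper lost=occurs, Safety chain inoperative=occurs → all inputs occur → occurs.
Converter path fails [AND]: Outboard hydraulic pack is inoperative=not, Emergency yaw brake stuck=occurs → not all inputs occur → does not occur.
Pitch system lost [OR]: Safety PLC is inoperative=not, Lower contactor stuck=not, Converter path fails=not → no input occurs → does not occur.
Yaw brake unavailable [AND]: A encoder faulted=not, Left pitch battery is out=not → not all inputs occur → does not occur.
Emergency stop lost [AND]: Pitch system lost=not, Yaw brake unavailable=not → not all inputs occur → does not occur.
Wind turbine shutdown fails [OR]: Rotor brake fails=occurs, Emergency stop lost=not → at least one input occurs → occurs.

Yes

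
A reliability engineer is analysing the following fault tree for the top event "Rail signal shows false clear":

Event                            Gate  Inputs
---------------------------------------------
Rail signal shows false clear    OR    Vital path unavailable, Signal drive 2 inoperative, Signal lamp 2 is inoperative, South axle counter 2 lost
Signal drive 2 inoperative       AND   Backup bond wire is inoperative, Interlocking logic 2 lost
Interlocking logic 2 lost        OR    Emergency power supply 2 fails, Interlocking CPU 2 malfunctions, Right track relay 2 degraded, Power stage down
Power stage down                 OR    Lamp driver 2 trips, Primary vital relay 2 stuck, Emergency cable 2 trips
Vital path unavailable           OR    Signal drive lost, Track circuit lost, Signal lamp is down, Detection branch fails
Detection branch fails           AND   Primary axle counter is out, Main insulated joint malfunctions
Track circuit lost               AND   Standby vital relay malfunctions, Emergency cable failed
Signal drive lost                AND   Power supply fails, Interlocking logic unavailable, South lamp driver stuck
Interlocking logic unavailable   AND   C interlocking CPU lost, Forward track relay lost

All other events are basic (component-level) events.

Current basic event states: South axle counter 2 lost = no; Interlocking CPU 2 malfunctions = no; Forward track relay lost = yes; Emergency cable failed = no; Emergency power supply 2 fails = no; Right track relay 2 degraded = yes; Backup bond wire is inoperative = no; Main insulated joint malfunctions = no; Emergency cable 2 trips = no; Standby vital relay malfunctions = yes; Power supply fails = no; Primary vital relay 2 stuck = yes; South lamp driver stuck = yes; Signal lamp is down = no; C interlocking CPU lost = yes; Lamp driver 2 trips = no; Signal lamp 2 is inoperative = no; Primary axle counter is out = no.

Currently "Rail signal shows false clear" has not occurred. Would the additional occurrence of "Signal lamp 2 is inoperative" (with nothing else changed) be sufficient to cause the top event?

Yes

Counterfactual: set "Signal lamp 2 is inoperative" to occurred.
Interlocking logic unavailable [AND]: C interlocking CPU lost=occurs, Forward track relay lost=occurs → all inputs occur → occurs.
Signal drive lost [AND]: Power supply fails=not, Interlocking logic unavailable=occurs, South lamp driver stuck=occurs → not all inputs occur → does not occur.
Track circuit lost [AND]: Standby vital relay malfunctions=occurs, Emergency cable failed=not → not all inputs occur → does not occur.
Detection branch fails [AND]: Primary axle counter is out=not, Main insulated joint malfunctions=not → not all inputs occur → does not occur.
Vital path unavailable [OR]: Signal drive lost=not, Track circuit lost=not, Signal lamp is down=not, Detection branch fails=not → no input occurs → does not occur.
Power stage down [OR]: Lamp driver 2 trips=not, Primary vital relay 2 stuck=occurs, Emergency cable 2 trips=not → at least one input occurs → occurs.
Interlocking logic 2 lost [OR]: Emergency power supply 2 fails=not, Interlocking CPU 2 malfunctions=not, Right track relay 2 degraded=occurs, Power stage down=occurs → at least one input occurs → occurs.
Signal drive 2 inoperative [AND]: Backup bond wire is inoperative=not, Interlocking logic 2 lost=occurs → not all inputs occur → does not occur.
Rail signal shows false clear [OR]: Vital path unavailable=not, Signal drive 2 inoperative=not, Signal lamp 2 is inoperative=occurs, South axle counter 2 lost=not → at least one input occurs → occurs.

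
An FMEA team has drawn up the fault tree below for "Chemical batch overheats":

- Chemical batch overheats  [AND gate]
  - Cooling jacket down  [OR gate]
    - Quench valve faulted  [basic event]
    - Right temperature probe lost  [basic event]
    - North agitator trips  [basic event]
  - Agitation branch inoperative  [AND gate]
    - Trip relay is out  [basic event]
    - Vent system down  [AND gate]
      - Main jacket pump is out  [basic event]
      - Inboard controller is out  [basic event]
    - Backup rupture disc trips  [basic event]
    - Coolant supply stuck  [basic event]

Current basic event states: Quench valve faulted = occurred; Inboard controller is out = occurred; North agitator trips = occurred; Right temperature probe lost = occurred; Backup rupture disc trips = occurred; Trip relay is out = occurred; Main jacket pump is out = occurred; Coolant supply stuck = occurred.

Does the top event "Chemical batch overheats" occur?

Yes

Cooling jacket down [OR]: Quench valve faulted=occurs, Right temperature probe lost=occurs, North agitator trips=occurs → at least one input occurs → occurs.
Vent system down [AND]: Main jacket pump is out=occurs, Inboard controller is out=occurs → all inputs occur → occurs.
Agitation branch inoperative [AND]: Trip relay is out=occurs, Vent system down=occurs, Backup rupture disc trips=occurs, Coolant supply stuck=occurs → all inputs occur → occurs.
Chemical batch overheats [AND]: Cooling jacket down=occurs, Agitation branch inoperative=occurs → all inputs occur → occurs.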